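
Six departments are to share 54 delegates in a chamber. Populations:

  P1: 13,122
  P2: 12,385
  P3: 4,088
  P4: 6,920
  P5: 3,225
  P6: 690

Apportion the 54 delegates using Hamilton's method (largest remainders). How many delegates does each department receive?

The standard divisor is 40430/54 ≈ 748.704.
Standard quotas: P1 17.5263, P2 16.5419, P3 5.4601, P4 9.2426, P5 4.3074, P6 0.9216.
Lower quotas: P1 17, P2 16, P3 5, P4 9, P5 4, P6 0 (sum 51, leaving 3 seats).
Remainders in descending order: P6 0.9216, P2 0.5419, P1 0.5263, P3 0.4601, P5 0.3074, P4 0.2426.
Largest remainders: P6, P2, P1 receive the extra seats.

P1 18; P2 17; P3 5; P4 9; P5 4; P6 1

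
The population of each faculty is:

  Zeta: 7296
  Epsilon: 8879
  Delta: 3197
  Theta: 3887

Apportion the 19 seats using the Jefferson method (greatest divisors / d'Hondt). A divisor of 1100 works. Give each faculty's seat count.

With modified divisor 1100: modified quotas Zeta 6.633, Epsilon 8.072, Delta 2.906, Theta 3.534.
Rounding down: Zeta 6, Epsilon 8, Delta 2, Theta 3 (total 19).

Zeta 6, Epsilon 8, Delta 2, Theta 3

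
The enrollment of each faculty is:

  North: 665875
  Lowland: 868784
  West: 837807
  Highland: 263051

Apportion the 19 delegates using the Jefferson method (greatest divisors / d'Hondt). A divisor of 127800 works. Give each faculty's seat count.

With modified divisor 127800: modified quotas North 5.210, Lowland 6.798, West 6.556, Highland 2.058.
Rounding down: North 5, Lowland 6, West 6, Highland 2 (total 19).

North 5, Lowland 6, West 6, Highland 2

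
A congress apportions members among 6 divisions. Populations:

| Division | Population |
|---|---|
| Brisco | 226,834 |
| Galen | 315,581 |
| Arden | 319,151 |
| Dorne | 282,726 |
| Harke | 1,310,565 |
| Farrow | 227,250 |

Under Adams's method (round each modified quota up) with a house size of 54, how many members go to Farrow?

Standard divisor 2682107/54 ≈ 49668.648; standard quotas: Brisco 4.567, Galen 6.354, Arden 6.426, Dorne 5.692, Harke 26.386, Farrow 4.575.
Rounding up gives 5, 7, 7, 6, 27, 5 = 57 seats, so the divisor must be adjusted.
With modified divisor 52900: modified quotas Brisco 4.288, Galen 5.966, Arden 6.033, Dorne 5.345, Harke 24.774, Farrow 4.296.
Rounding up: Brisco 5, Galen 6, Arden 7, Dorne 6, Harke 25, Farrow 5 (total 54).
Farrow receives 5.

5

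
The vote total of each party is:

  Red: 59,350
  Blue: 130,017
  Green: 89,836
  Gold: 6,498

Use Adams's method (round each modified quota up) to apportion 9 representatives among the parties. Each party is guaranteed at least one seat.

Red=2, Blue=3, Green=3, Gold=1

Standard divisor 285701/9 ≈ 31744.556; standard quotas: Red 1.870, Blue 4.096, Green 2.830, Gold 0.205.
Rounding up gives 2, 5, 3, 1 = 11 seats, so the divisor must be adjusted.
With modified divisor 44100: modified quotas Red 1.346, Blue 2.948, Green 2.037, Gold 0.147.
Rounding up: Red 2, Blue 3, Green 3, Gold 1 (total 9).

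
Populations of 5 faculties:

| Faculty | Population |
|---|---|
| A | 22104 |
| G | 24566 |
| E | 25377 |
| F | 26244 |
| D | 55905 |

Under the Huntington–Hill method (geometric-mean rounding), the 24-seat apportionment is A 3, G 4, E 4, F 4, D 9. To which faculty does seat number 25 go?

A

Priority for the next seat is population ÷ (√(s·(s+1))).
Priorities: A 6380.875, G 5493.125, E 5674.470, F 5868.337, D 5892.904.
Highest priority: A.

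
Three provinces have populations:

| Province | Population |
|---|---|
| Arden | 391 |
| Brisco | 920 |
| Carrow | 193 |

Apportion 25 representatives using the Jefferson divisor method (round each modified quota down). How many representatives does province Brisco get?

16

Standard divisor 1504/25 ≈ 60.16; standard quotas: Arden 6.499, Brisco 15.293, Carrow 3.208.
Rounding down gives 6, 15, 3 = 24 seats, so the divisor must be adjusted.
With modified divisor 57: modified quotas Arden 6.860, Brisco 16.140, Carrow 3.386.
Rounding down: Arden 6, Brisco 16, Carrow 3 (total 25).
Brisco receives 16.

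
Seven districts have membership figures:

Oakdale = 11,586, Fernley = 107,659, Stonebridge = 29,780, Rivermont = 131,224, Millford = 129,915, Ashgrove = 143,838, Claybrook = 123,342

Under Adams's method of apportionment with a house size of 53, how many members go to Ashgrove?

Standard divisor 677344/53 ≈ 12780.075; standard quotas: Oakdale 0.907, Fernley 8.424, Stonebridge 2.330, Rivermont 10.268, Millford 10.165, Ashgrove 11.255, Claybrook 9.651.
Rounding up gives 1, 9, 3, 11, 11, 12, 10 = 57 seats, so the divisor must be adjusted.
With modified divisor 13600: modified quotas Oakdale 0.852, Fernley 7.916, Stonebridge 2.190, Rivermont 9.649, Millford 9.553, Ashgrove 10.576, Claybrook 9.069.
Rounding up: Oakdale 1, Fernley 8, Stonebridge 3, Rivermont 10, Millford 10, Ashgrove 11, Claybrook 10 (total 53).
Ashgrove receives 11.

11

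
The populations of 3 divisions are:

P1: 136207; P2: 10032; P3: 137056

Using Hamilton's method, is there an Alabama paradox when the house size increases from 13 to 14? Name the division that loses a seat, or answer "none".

At 13 seats: P1 6, P2 1, P3 6.
At 14 seats: P1 7, P2 0, P3 7.
P2 drops from 1 to 0.

P2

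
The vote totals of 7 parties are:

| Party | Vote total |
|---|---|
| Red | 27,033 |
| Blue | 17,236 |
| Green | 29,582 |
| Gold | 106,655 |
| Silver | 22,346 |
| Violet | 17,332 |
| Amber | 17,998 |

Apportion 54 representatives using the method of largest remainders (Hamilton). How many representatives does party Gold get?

Total 238182; standard divisor 238182/54 ≈ 4410.778.
Standard quotas: Red 6.1289, Blue 3.9077, Green 6.7068, Gold 24.1805, Silver 5.0662, Violet 3.9295, Amber 4.0805.
Lower quotas: Red 6, Blue 3, Green 6, Gold 24, Silver 5, Violet 3, Amber 4 (sum 51, leaving 3 seats).
Remainders in descending order: Violet 0.9295, Blue 0.9077, Green 0.7068, Gold 0.1805, Red 0.1289, Amber 0.0805, Silver 0.0662.
The surplus seats go to Violet, Blue, Green.
Gold receives 24.

24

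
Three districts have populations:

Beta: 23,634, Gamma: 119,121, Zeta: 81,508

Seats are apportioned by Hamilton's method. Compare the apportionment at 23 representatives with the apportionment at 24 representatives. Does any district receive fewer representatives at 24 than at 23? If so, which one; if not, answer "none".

At 23 seats: Beta 3, Gamma 12, Zeta 8.
At 24 seats: Beta 2, Gamma 13, Zeta 9.
Beta drops from 3 to 2.

Beta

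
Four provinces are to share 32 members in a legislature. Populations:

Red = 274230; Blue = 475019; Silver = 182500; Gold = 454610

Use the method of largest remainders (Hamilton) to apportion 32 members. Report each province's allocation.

Standard divisor: 1386359 ÷ 32 ≈ 43323.719.
Standard quotas: Red 6.3298, Blue 10.9644, Silver 4.2125, Gold 10.4933.
Lower quotas: Red 6, Blue 10, Silver 4, Gold 10 (sum 30, leaving 2 seats).
Remainders in descending order: Blue 0.9644, Gold 0.4933, Red 0.3298, Silver 0.2125.
Largest remainders: Blue, Gold receive the extra seats.

Red 6, Blue 11, Silver 4, Gold 11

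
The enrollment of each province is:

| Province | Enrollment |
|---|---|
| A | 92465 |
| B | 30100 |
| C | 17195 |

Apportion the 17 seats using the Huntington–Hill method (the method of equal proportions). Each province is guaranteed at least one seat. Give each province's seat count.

A=11, B=4, C=2

With divisor 8369: modified quotas A 11.049, B 3.597, C 2.055.
Geometric-mean thresholds: A √(11·12)=11.489, B √(3·4)=3.464, C √(2·3)=2.449.
Each quota rounded against its threshold gives A 11, B 4, C 2 (total 17).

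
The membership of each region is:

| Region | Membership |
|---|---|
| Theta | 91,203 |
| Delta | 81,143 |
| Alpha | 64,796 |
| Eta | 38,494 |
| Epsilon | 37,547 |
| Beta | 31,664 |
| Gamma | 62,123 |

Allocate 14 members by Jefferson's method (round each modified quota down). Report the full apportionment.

Standard divisor 406970/14 ≈ 29069.286; standard quotas: Theta 3.137, Delta 2.791, Alpha 2.229, Eta 1.324, Epsilon 1.292, Beta 1.089, Gamma 2.137.
Rounding down gives 3, 2, 2, 1, 1, 1, 2 = 12 seats, so the divisor must be adjusted.
With modified divisor 22200: modified quotas Theta 4.108, Delta 3.655, Alpha 2.919, Eta 1.734, Epsilon 1.691, Beta 1.426, Gamma 2.798.
Rounding down: Theta 4, Delta 3, Alpha 2, Eta 1, Epsilon 1, Beta 1, Gamma 2 (total 14).

Theta=4, Delta=3, Alpha=2, Eta=1, Epsilon=1, Beta=1, Gamma=2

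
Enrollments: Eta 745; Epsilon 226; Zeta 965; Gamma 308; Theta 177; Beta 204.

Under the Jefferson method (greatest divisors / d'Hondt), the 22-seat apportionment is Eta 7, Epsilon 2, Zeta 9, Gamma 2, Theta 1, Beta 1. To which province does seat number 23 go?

Gamma

Priority for the next seat is population ÷ (current seats + 1).
Priorities: Eta 93.125, Epsilon 75.333, Zeta 96.500, Gamma 102.667, Theta 88.500, Beta 102.000.
Highest priority: Gamma.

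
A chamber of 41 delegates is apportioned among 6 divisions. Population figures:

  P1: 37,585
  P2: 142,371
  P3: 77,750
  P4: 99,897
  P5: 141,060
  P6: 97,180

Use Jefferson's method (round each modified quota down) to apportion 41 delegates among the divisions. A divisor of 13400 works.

With modified divisor 13400: modified quotas P1 2.805, P2 10.625, P3 5.802, P4 7.455, P5 10.527, P6 7.252.
Rounding down: P1 2, P2 10, P3 5, P4 7, P5 10, P6 7 (total 41).

P1 2, P2 10, P3 5, P4 7, P5 10, P6 7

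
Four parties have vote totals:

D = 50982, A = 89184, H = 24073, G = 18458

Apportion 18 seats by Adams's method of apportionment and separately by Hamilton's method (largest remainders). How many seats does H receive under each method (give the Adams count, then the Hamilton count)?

Adams: D 5, A 8, H 3, G 2.
Hamilton: D 5, A 9, H 2, G 2.
H gets 3 under Adams and 2 under Hamilton.

3 and 2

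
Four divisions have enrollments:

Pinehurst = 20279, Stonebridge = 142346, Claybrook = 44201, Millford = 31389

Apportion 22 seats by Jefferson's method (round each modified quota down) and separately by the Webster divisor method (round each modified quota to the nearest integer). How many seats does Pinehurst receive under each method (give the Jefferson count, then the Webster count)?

Jefferson: Pinehurst 1, Stonebridge 14, Claybrook 4, Millford 3.
Webster: Pinehurst 2, Stonebridge 13, Claybrook 4, Millford 3.
Pinehurst gets 1 under Jefferson and 2 under Webster.

1 and 2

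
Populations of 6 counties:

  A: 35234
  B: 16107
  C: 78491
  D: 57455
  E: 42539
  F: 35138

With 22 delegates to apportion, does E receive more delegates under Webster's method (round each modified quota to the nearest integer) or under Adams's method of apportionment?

Webster: A 3, B 1, C 6, D 5, E 4, F 3.
Adams: A 3, B 2, C 6, D 5, E 3, F 3.
E gets 4 under Webster and 3 under Adams.

Webster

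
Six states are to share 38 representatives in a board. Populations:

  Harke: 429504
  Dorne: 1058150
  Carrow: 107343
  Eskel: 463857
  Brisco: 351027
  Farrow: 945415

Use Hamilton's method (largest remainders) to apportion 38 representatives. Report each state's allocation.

Harke=5, Dorne=12, Carrow=1, Eskel=5, Brisco=4, Farrow=11

The standard divisor is 3355296/38 ≈ 88297.263.
Standard quotas: Harke 4.8643, Dorne 11.9840, Carrow 1.2157, Eskel 5.2534, Brisco 3.9755, Farrow 10.7072.
Lower quotas: Harke 4, Dorne 11, Carrow 1, Eskel 5, Brisco 3, Farrow 10 (sum 34, leaving 4 seats).
Remainders in descending order: Dorne 0.9840, Brisco 0.9755, Harke 0.8643, Farrow 0.7072, Eskel 0.2534, Carrow 0.2157.
The surplus seats go to Dorne, Brisco, Harke, Farrow.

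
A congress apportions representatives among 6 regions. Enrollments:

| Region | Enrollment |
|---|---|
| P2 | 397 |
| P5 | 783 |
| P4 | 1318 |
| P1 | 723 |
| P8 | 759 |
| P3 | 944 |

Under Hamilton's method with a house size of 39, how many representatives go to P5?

6

Total 4924; standard divisor 4924/39 ≈ 126.256.
Standard quotas: P2 3.144, P5 6.202, P4 10.439, P1 5.726, P8 6.012, P3 7.477.
Lower quotas: P2 3, P5 6, P4 10, P1 5, P8 6, P3 7 (sum 37, leaving 2 seats).
Remainders in descending order: P1 0.726, P3 0.477, P4 0.439, P5 0.202, P2 0.144, P8 0.012.
The surplus seats go to P1, P3.
P5 receives 6.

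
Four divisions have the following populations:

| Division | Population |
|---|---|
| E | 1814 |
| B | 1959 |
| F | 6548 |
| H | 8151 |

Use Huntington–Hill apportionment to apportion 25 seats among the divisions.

E: 2, B: 3, F: 9, H: 11

With divisor 756: modified quotas E 2.399, B 2.591, F 8.661, H 10.782.
Geometric-mean thresholds: E √(2·3)=2.449, B √(2·3)=2.449, F √(8·9)=8.485, H √(10·11)=10.488.
Each quota rounded against its threshold gives E 2, B 3, F 9, H 11 (total 25).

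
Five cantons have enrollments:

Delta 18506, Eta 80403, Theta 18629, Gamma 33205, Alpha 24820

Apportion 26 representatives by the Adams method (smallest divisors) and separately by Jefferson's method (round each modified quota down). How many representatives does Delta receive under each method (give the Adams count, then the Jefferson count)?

Adams: Delta 3, Eta 11, Theta 3, Gamma 5, Alpha 4.
Jefferson: Delta 2, Eta 12, Theta 3, Gamma 5, Alpha 4.
Delta gets 3 under Adams and 2 under Jefferson.

3 and 2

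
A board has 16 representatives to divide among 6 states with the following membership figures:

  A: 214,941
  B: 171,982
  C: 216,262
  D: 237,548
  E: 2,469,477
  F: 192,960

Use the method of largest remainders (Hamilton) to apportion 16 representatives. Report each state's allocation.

A: 1; B: 1; C: 1; D: 1; E: 11; F: 1

Total 3503170; standard divisor 3503170/16 ≈ 218948.125.
Standard quotas: A 0.9817, B 0.7855, C 0.9877, D 1.0850, E 11.2788, F 0.8813.
Lower quotas: A 0, B 0, C 0, D 1, E 11, F 0 (sum 12, leaving 4 seats).
Remainders in descending order: C 0.9877, A 0.9817, F 0.8813, B 0.7855, E 0.2788, D 0.0850.
The surplus seats go to C, A, F, B.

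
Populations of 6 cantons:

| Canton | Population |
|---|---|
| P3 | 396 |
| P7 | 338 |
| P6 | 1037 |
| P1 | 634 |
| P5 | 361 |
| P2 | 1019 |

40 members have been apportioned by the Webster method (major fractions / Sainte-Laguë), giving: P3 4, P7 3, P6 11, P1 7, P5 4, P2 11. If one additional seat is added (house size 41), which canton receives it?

Priority for the next seat is population ÷ (current seats + 0.5).
Priorities: P3 88.000, P7 96.571, P6 90.174, P1 84.533, P5 80.222, P2 88.609.
Highest priority: P7.

P7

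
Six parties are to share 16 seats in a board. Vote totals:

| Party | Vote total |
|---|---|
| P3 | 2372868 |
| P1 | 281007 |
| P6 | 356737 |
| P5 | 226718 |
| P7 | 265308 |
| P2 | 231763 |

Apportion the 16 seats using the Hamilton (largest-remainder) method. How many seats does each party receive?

Total 3734401; standard divisor 3734401/16 ≈ 233400.062.
Standard quotas: P3 10.1665, P1 1.2040, P6 1.5284, P5 0.9714, P7 1.1367, P2 0.9930.
Lower quotas: P3 10, P1 1, P6 1, P5 0, P7 1, P2 0 (sum 13, leaving 3 seats).
Remainders in descending order: P2 0.9930, P5 0.9714, P6 0.5284, P1 0.2040, P3 0.1665, P7 0.1367.
The surplus seats go to P2, P5, P6.

P3 10, P1 1, P6 2, P5 1, P7 1, P2 1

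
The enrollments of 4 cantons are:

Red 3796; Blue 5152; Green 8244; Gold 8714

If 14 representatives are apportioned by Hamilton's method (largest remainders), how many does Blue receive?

Standard divisor: 25906 ÷ 14 ≈ 1850.429.
Standard quotas: Red 2.0514, Blue 2.7842, Green 4.4552, Gold 4.7092.
Lower quotas: Red 2, Blue 2, Green 4, Gold 4 (sum 12, leaving 2 seats).
Remainders in descending order: Blue 0.7842, Gold 0.7092, Green 0.4552, Red 0.0514.
The surplus seats go to Blue, Gold.
Blue receives 3.

3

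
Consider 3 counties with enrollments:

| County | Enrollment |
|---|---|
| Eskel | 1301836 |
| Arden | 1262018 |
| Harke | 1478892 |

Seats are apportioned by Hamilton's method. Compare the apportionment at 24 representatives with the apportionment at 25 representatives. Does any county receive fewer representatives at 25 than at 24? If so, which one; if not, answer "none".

none

At 24 seats: Eskel 8, Arden 7, Harke 9.
At 25 seats: Eskel 8, Arden 8, Harke 9.
No county's allocation decreased.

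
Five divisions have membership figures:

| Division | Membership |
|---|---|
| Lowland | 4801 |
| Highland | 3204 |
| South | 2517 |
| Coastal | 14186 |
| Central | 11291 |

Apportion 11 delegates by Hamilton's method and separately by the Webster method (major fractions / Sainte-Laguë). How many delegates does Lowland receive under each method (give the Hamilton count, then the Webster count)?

Hamilton: Lowland 2, Highland 1, South 1, Coastal 4, Central 3.
Webster: Lowland 1, Highland 1, South 1, Coastal 4, Central 4.
Lowland gets 2 under Hamilton and 1 under Webster.

2 and 1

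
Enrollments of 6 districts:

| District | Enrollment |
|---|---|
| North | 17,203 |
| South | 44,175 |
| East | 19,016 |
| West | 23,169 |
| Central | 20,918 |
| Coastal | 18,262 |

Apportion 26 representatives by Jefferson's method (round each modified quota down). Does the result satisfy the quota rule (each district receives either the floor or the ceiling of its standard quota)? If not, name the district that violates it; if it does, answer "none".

none

Standard quotas: North 3.133, South 8.046, East 3.464, West 4.220, Central 3.810, Coastal 3.326.
Jefferson allocation: North 3, South 9, East 3, West 4, Central 4, Coastal 3.
Every allocation lies between the lower and upper quota.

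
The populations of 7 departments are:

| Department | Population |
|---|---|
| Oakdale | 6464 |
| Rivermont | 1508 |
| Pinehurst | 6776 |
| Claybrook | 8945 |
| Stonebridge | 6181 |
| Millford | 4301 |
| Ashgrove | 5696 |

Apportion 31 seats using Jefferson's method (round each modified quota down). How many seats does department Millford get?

3

Standard divisor 39871/31 ≈ 1286.161; standard quotas: Oakdale 5.026, Rivermont 1.172, Pinehurst 5.268, Claybrook 6.955, Stonebridge 4.806, Millford 3.344, Ashgrove 4.429.
Rounding down gives 5, 1, 5, 6, 4, 3, 4 = 28 seats, so the divisor must be adjusted.
With modified divisor 1134: modified quotas Oakdale 5.700, Rivermont 1.330, Pinehurst 5.975, Claybrook 7.888, Stonebridge 5.451, Millford 3.793, Ashgrove 5.023.
Rounding down: Oakdale 5, Rivermont 1, Pinehurst 5, Claybrook 7, Stonebridge 5, Millford 3, Ashgrove 5 (total 31).
Millford receives 3.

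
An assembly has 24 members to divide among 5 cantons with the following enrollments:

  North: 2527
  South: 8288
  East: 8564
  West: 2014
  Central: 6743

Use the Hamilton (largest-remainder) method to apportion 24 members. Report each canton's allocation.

The standard divisor is 28136/24 ≈ 1172.333.
Standard quotas: North 2.1555, South 7.0697, East 7.3051, West 1.7179, Central 5.7518.
Lower quotas: North 2, South 7, East 7, West 1, Central 5 (sum 22, leaving 2 seats).
Remainders in descending order: Central 0.7518, West 0.7179, East 0.3051, North 0.1555, South 0.0697.
Largest remainders: Central, West receive the extra seats.

North 2; South 7; East 7; West 2; Central 6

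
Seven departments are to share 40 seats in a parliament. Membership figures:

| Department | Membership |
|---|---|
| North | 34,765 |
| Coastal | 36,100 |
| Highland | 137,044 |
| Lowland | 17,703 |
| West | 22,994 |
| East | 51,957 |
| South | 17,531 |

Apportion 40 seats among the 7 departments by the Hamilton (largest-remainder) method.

North 4, Coastal 5, Highland 17, Lowland 2, West 3, East 7, South 2

Standard divisor: 318094 ÷ 40 ≈ 7952.35.
Standard quotas: North 4.3717, Coastal 4.5395, Highland 17.2331, Lowland 2.2261, West 2.8915, East 6.5335, South 2.2045.
Lower quotas: North 4, Coastal 4, Highland 17, Lowland 2, West 2, East 6, South 2 (sum 37, leaving 3 seats).
Remainders in descending order: West 0.8915, Coastal 0.5395, East 0.5335, North 0.3717, Highland 0.2331, Lowland 0.2261, South 0.2045.
The surplus seats go to West, Coastal, East.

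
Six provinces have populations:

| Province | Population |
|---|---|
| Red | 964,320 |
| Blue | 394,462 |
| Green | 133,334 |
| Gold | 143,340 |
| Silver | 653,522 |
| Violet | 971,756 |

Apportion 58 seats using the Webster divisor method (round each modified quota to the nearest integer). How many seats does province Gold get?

Standard divisor 3260734/58 ≈ 56219.552; standard quotas: Red 17.153, Blue 7.016, Green 2.372, Gold 2.550, Silver 11.624, Violet 17.285.
Rounding to the nearest integer gives Red 17, Blue 7, Green 2, Gold 3, Silver 12, Violet 17 — total 58, matching the house size, so no adjustment is needed.
Gold receives 3.

3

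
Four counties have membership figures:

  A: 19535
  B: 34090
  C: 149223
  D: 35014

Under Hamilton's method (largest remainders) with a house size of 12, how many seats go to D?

2

Total 237862; standard divisor 237862/12 ≈ 19821.833.
Standard quotas: A 0.9855, B 1.7198, C 7.5282, D 1.7664.
Lower quotas: A 0, B 1, C 7, D 1 (sum 9, leaving 3 seats).
Remainders in descending order: A 0.9855, D 0.7664, B 0.7198, C 0.5282.
The surplus seats go to A, D, B.
D receives 2.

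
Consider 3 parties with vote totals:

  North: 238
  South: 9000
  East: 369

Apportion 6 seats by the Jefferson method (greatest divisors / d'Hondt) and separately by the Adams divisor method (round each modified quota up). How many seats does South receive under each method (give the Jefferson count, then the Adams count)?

6 and 4

Jefferson: North 0, South 6, East 0.
Adams: North 1, South 4, East 1.
South gets 6 under Jefferson and 4 under Adams.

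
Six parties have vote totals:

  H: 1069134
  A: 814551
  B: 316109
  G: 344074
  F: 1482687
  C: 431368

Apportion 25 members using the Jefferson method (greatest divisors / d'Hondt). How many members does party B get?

1

Standard divisor 4457923/25 ≈ 178316.92; standard quotas: H 5.996, A 4.568, B 1.773, G 1.930, F 8.315, C 2.419.
Rounding down gives 5, 4, 1, 1, 8, 2 = 21 seats, so the divisor must be adjusted.
With modified divisor 160500: modified quotas H 6.661, A 5.075, B 1.970, G 2.144, F 9.238, C 2.688.
Rounding down: H 6, A 5, B 1, G 2, F 9, C 2 (total 25).
B receives 1.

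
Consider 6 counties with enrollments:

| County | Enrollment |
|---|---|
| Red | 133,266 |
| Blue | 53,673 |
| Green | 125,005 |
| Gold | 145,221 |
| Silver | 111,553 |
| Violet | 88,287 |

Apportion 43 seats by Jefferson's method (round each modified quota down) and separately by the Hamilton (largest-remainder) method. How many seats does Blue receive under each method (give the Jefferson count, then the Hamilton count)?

Jefferson: Red 9, Blue 3, Green 8, Gold 10, Silver 7, Violet 6.
Hamilton: Red 9, Blue 4, Green 8, Gold 9, Silver 7, Violet 6.
Blue gets 3 under Jefferson and 4 under Hamilton.

3 and 4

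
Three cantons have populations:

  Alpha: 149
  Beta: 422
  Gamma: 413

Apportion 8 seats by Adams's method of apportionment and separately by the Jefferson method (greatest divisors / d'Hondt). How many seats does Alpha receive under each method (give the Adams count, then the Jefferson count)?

Adams: Alpha 2, Beta 3, Gamma 3.
Jefferson: Alpha 1, Beta 4, Gamma 3.
Alpha gets 2 under Adams and 1 under Jefferson.

2 and 1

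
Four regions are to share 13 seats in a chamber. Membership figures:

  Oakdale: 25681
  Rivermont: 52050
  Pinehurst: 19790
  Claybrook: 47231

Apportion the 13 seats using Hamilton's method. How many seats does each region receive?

Oakdale 2, Rivermont 5, Pinehurst 2, Claybrook 4

Standard divisor: 144752 ÷ 13 ≈ 11134.769.
Standard quotas: Oakdale 2.3064, Rivermont 4.6745, Pinehurst 1.7773, Claybrook 4.2418.
Lower quotas: Oakdale 2, Rivermont 4, Pinehurst 1, Claybrook 4 (sum 11, leaving 2 seats).
Remainders in descending order: Pinehurst 0.7773, Rivermont 0.6745, Oakdale 0.3064, Claybrook 0.2418.
Largest remainders: Pinehurst, Rivermont receive the extra seats.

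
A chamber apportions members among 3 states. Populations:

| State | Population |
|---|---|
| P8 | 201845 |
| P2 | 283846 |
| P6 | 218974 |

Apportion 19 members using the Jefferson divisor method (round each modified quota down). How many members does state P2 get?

8

Standard divisor 704665/19 ≈ 37087.632; standard quotas: P8 5.442, P2 7.653, P6 5.904.
Rounding down gives 5, 7, 5 = 17 seats, so the divisor must be adjusted.
With modified divisor 34600: modified quotas P8 5.834, P2 8.204, P6 6.329.
Rounding down: P8 5, P2 8, P6 6 (total 19).
P2 receives 8.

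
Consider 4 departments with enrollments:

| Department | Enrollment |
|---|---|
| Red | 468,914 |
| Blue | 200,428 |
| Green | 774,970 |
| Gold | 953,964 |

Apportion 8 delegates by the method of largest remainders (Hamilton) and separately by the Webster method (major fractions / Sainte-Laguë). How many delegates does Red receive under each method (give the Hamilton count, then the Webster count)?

Hamilton: Red 1, Blue 1, Green 3, Gold 3.
Webster: Red 2, Blue 1, Green 2, Gold 3.
Red gets 1 under Hamilton and 2 under Webster.

1 and 2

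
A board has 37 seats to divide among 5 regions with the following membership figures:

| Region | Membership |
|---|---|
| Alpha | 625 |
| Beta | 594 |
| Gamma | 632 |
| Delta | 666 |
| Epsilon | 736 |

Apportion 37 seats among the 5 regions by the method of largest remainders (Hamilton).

Alpha 7; Beta 7; Gamma 7; Delta 8; Epsilon 8

Standard divisor: 3253 ÷ 37 ≈ 87.919.
Standard quotas: Alpha 7.109, Beta 6.756, Gamma 7.188, Delta 7.575, Epsilon 8.371.
Lower quotas: Alpha 7, Beta 6, Gamma 7, Delta 7, Epsilon 8 (sum 35, leaving 2 seats).
Remainders in descending order: Beta 0.756, Delta 0.575, Epsilon 0.371, Gamma 0.188, Alpha 0.109.
The surplus seats go to Beta, Delta.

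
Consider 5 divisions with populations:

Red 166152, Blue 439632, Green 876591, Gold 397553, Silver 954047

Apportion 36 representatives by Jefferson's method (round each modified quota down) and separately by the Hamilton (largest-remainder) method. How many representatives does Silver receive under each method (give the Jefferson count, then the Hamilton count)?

Jefferson: Red 2, Blue 5, Green 11, Gold 5, Silver 13.
Hamilton: Red 2, Blue 6, Green 11, Gold 5, Silver 12.
Silver gets 13 under Jefferson and 12 under Hamilton.

13 and 12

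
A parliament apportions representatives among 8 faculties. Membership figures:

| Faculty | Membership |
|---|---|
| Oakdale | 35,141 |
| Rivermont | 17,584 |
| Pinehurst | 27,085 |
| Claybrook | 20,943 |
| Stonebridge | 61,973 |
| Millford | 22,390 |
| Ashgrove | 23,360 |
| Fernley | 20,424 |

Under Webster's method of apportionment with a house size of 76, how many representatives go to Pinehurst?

Standard divisor 228900/76 ≈ 3011.842; standard quotas: Oakdale 11.668, Rivermont 5.838, Pinehurst 8.993, Claybrook 6.954, Stonebridge 20.576, Millford 7.434, Ashgrove 7.756, Fernley 6.781.
Rounding to the nearest integer gives 12, 6, 9, 7, 21, 7, 8, 7 = 77 seats, so the divisor must be adjusted.
With modified divisor 3040: modified quotas Oakdale 11.560, Rivermont 5.784, Pinehurst 8.910, Claybrook 6.889, Stonebridge 20.386, Millford 7.365, Ashgrove 7.684, Fernley 6.718.
Rounding to the nearest integer: Oakdale 12, Rivermont 6, Pinehurst 9, Claybrook 7, Stonebridge 20, Millford 7, Ashgrove 8, Fernley 7 (total 76).
Pinehurst receives 9.

9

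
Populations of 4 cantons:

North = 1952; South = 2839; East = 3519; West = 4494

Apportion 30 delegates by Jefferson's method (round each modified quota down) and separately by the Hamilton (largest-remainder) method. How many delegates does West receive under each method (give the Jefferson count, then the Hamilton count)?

11 and 10

Jefferson: North 4, South 7, East 8, West 11.
Hamilton: North 5, South 7, East 8, West 10.
West gets 11 under Jefferson and 10 under Hamilton.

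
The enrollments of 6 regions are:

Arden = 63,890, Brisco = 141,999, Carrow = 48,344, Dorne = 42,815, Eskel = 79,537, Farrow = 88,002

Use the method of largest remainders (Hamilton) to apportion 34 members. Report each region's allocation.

Arden=5; Brisco=10; Carrow=4; Dorne=3; Eskel=6; Farrow=6

Total 464587; standard divisor 464587/34 ≈ 13664.324.
Standard quotas: Arden 4.6757, Brisco 10.3920, Carrow 3.5380, Dorne 3.1333, Eskel 5.8208, Farrow 6.4403.
Lower quotas: Arden 4, Brisco 10, Carrow 3, Dorne 3, Eskel 5, Farrow 6 (sum 31, leaving 3 seats).
Remainders in descending order: Eskel 0.8208, Arden 0.6757, Carrow 0.5380, Farrow 0.4403, Brisco 0.3920, Dorne 0.1333.
Largest remainders: Eskel, Arden, Carrow receive the extra seats.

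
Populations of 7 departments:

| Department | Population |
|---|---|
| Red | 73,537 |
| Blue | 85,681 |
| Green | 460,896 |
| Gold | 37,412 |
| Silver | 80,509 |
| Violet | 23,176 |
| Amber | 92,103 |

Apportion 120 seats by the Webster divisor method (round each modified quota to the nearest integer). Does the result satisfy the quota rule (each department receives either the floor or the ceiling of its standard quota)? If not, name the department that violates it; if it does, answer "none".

Green

Standard quotas: Red 10.341, Blue 12.049, Green 64.815, Gold 5.261, Silver 11.322, Violet 3.259, Amber 12.952.
Webster allocation: Red 10, Blue 12, Green 66, Gold 5, Silver 11, Violet 3, Amber 13.
Green has quota 64.815 (lower 64, upper 65) but receives 66 — outside the quota interval.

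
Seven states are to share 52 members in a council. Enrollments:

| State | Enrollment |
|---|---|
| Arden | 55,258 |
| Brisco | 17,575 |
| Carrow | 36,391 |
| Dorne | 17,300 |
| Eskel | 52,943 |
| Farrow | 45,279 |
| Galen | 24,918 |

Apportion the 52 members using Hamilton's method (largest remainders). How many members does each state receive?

The standard divisor is 249664/52 ≈ 4801.231.
Standard quotas: Arden 11.5091, Brisco 3.6605, Carrow 7.5795, Dorne 3.6032, Eskel 11.0270, Farrow 9.4307, Galen 5.1899.
Lower quotas: Arden 11, Brisco 3, Carrow 7, Dorne 3, Eskel 11, Farrow 9, Galen 5 (sum 49, leaving 3 seats).
Remainders in descending order: Brisco 0.6605, Dorne 0.6032, Carrow 0.5795, Arden 0.5091, Farrow 0.4307, Galen 0.1899, Eskel 0.0270.
Largest remainders: Brisco, Dorne, Carrow receive the extra seats.

Arden: 11; Brisco: 4; Carrow: 8; Dorne: 4; Eskel: 11; Farrow: 9; Galen: 5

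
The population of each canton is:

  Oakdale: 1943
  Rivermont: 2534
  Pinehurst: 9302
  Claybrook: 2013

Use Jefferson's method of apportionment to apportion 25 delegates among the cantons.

Oakdale=3; Rivermont=4; Pinehurst=15; Claybrook=3

Standard divisor 15792/25 ≈ 631.68; standard quotas: Oakdale 3.076, Rivermont 4.012, Pinehurst 14.726, Claybrook 3.187.
Rounding down gives 3, 4, 14, 3 = 24 seats, so the divisor must be adjusted.
With modified divisor 600: modified quotas Oakdale 3.238, Rivermont 4.223, Pinehurst 15.503, Claybrook 3.355.
Rounding down: Oakdale 3, Rivermont 4, Pinehurst 15, Claybrook 3 (total 25).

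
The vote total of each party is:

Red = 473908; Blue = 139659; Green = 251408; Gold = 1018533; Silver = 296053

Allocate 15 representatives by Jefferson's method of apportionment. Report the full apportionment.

Red: 3; Blue: 1; Green: 1; Gold: 8; Silver: 2

Standard divisor 2179561/15 ≈ 145304.067; standard quotas: Red 3.261, Blue 0.961, Green 1.730, Gold 7.010, Silver 2.037.
Rounding down gives 3, 0, 1, 7, 2 = 13 seats, so the divisor must be adjusted.
With modified divisor 126994: modified quotas Red 3.732, Blue 1.100, Green 1.980, Gold 8.020, Silver 2.331.
Rounding down: Red 3, Blue 1, Green 1, Gold 8, Silver 2 (total 15).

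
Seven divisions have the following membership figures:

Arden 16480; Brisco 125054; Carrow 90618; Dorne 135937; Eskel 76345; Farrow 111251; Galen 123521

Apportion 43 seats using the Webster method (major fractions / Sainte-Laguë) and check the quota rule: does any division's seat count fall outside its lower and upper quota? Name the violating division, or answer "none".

none

Standard quotas: Arden 1.043, Brisco 7.917, Carrow 5.737, Dorne 8.606, Eskel 4.833, Farrow 7.043, Galen 7.820.
Webster allocation: Arden 1, Brisco 8, Carrow 6, Dorne 8, Eskel 5, Farrow 7, Galen 8.
Every allocation lies between the lower and upper quota.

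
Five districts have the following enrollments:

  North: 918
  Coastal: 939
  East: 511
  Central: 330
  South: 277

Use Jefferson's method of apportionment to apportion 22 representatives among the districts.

Standard divisor 2975/22 ≈ 135.227; standard quotas: North 6.789, Coastal 6.944, East 3.779, Central 2.440, South 2.048.
Rounding down gives 6, 6, 3, 2, 2 = 19 seats, so the divisor must be adjusted.
With modified divisor 120: modified quotas North 7.650, Coastal 7.825, East 4.258, Central 2.750, South 2.308.
Rounding down: North 7, Coastal 7, East 4, Central 2, South 2 (total 22).

North 7; Coastal 7; East 4; Central 2; South 2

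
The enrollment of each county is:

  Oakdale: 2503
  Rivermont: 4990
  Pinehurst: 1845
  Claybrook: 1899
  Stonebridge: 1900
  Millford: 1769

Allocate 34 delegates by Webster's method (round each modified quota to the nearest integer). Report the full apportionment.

Standard divisor 14906/34 ≈ 438.412; standard quotas: Oakdale 5.709, Rivermont 11.382, Pinehurst 4.208, Claybrook 4.332, Stonebridge 4.334, Millford 4.035.
Rounding to the nearest integer gives 6, 11, 4, 4, 4, 4 = 33 seats, so the divisor must be adjusted.
With modified divisor 430: modified quotas Oakdale 5.821, Rivermont 11.605, Pinehurst 4.291, Claybrook 4.416, Stonebridge 4.419, Millford 4.114.
Rounding to the nearest integer: Oakdale 6, Rivermont 12, Pinehurst 4, Claybrook 4, Stonebridge 4, Millford 4 (total 34).

Oakdale 6, Rivermont 12, Pinehurst 4, Claybrook 4, Stonebridge 4, Millford 4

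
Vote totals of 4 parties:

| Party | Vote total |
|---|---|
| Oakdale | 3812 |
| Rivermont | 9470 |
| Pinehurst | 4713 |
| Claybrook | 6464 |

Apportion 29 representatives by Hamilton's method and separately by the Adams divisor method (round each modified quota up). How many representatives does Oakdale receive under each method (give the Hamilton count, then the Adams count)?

Hamilton: Oakdale 4, Rivermont 11, Pinehurst 6, Claybrook 8.
Adams: Oakdale 5, Rivermont 11, Pinehurst 6, Claybrook 7.
Oakdale gets 4 under Hamilton and 5 under Adams.

4 and 5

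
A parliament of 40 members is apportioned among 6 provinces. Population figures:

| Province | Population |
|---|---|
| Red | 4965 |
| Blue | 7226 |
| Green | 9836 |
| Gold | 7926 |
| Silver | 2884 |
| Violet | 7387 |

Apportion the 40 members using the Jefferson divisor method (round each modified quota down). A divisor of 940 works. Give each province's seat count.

With modified divisor 940: modified quotas Red 5.282, Blue 7.687, Green 10.464, Gold 8.432, Silver 3.068, Violet 7.859.
Rounding down: Red 5, Blue 7, Green 10, Gold 8, Silver 3, Violet 7 (total 40).

Red 5, Blue 7, Green 10, Gold 8, Silver 3, Violet 7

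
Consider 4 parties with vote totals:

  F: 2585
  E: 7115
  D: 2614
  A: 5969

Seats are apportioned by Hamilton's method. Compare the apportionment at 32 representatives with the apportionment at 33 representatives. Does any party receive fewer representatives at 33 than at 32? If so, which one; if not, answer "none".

At 32 seats: F 5, E 12, D 5, A 10.
At 33 seats: F 4, E 13, D 5, A 11.
F drops from 5 to 4.

F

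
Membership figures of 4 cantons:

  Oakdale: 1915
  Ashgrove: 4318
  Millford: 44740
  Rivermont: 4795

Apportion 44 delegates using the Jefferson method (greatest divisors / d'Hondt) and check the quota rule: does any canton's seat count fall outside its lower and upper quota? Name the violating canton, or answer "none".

Millford

Standard quotas: Oakdale 1.511, Ashgrove 3.407, Millford 35.299, Rivermont 3.783.
Jefferson allocation: Oakdale 1, Ashgrove 3, Millford 37, Rivermont 3.
Millford has quota 35.299 (lower 35, upper 36) but receives 37 — outside the quota interval.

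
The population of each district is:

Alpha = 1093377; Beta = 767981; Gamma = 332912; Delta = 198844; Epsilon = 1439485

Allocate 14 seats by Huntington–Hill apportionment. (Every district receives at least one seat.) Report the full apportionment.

With divisor 288170: modified quotas Alpha 3.794, Beta 2.665, Gamma 1.155, Delta 0.690, Epsilon 4.995.
Geometric-mean thresholds: Alpha √(3·4)=3.464, Beta √(2·3)=2.449, Gamma √(1·2)=1.414, Delta (min 1), Epsilon √(4·5)=4.472.
Each quota rounded against its threshold gives Alpha 4, Beta 3, Gamma 1, Delta 1, Epsilon 5 (total 14).

Alpha: 4, Beta: 3, Gamma: 1, Delta: 1, Epsilon: 5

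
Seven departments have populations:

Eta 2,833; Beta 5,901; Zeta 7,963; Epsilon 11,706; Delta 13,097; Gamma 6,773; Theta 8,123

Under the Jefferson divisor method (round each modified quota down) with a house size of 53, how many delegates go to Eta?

2

Standard divisor 56396/53 ≈ 1064.075; standard quotas: Eta 2.662, Beta 5.546, Zeta 7.483, Epsilon 11.001, Delta 12.308, Gamma 6.365, Theta 7.634.
Rounding down gives 2, 5, 7, 11, 12, 6, 7 = 50 seats, so the divisor must be adjusted.
With modified divisor 990: modified quotas Eta 2.862, Beta 5.961, Zeta 8.043, Epsilon 11.824, Delta 13.229, Gamma 6.841, Theta 8.205.
Rounding down: Eta 2, Beta 5, Zeta 8, Epsilon 11, Delta 13, Gamma 6, Theta 8 (total 53).
Eta receives 2.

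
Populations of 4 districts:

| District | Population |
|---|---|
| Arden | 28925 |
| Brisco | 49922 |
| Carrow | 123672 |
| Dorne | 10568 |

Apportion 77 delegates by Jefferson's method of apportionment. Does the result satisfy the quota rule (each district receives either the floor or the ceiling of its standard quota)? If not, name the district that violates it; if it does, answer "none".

Carrow

Standard quotas: Arden 10.452, Brisco 18.040, Carrow 44.689, Dorne 3.819.
Jefferson allocation: Arden 10, Brisco 18, Carrow 46, Dorne 3.
Carrow has quota 44.689 (lower 44, upper 45) but receives 46 — outside the quota interval.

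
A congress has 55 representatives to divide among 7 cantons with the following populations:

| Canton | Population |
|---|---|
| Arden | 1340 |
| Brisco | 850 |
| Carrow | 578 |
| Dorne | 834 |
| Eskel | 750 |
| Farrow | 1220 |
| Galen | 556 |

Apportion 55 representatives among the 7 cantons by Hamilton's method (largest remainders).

The standard divisor is 6128/55 ≈ 111.418.
Standard quotas: Arden 12.027, Brisco 7.629, Carrow 5.188, Dorne 7.485, Eskel 6.731, Farrow 10.950, Galen 4.990.
Lower quotas: Arden 12, Brisco 7, Carrow 5, Dorne 7, Eskel 6, Farrow 10, Galen 4 (sum 51, leaving 4 seats).
Remainders in descending order: Galen 0.990, Farrow 0.950, Eskel 0.731, Brisco 0.629, Dorne 0.485, Carrow 0.188, Arden 0.027.
The surplus seats go to Galen, Farrow, Eskel, Brisco.

Arden 12, Brisco 8, Carrow 5, Dorne 7, Eskel 7, Farrow 11, Galen 5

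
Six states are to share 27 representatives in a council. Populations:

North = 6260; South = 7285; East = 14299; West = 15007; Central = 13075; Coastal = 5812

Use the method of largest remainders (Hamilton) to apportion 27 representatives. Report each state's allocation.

North 3, South 3, East 6, West 7, Central 6, Coastal 2

Total 61738; standard divisor 61738/27 ≈ 2286.593.
Standard quotas: North 2.7377, South 3.1860, East 6.2534, West 6.5630, Central 5.7181, Coastal 2.5418.
Lower quotas: North 2, South 3, East 6, West 6, Central 5, Coastal 2 (sum 24, leaving 3 seats).
Remainders in descending order: North 0.7377, Central 0.7181, West 0.5630, Coastal 0.5418, East 0.2534, South 0.1860.
Largest remainders: North, Central, West receive the extra seats.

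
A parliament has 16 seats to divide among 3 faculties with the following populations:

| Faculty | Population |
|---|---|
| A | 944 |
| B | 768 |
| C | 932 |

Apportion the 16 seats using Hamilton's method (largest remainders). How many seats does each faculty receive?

A=6, B=5, C=5

Total 2644; standard divisor 2644/16 ≈ 165.25.
Standard quotas: A 5.713, B 4.648, C 5.640.
Lower quotas: A 5, B 4, C 5 (sum 14, leaving 2 seats).
Remainders in descending order: A 0.713, B 0.648, C 0.640.
Largest remainders: A, B receive the extra seats.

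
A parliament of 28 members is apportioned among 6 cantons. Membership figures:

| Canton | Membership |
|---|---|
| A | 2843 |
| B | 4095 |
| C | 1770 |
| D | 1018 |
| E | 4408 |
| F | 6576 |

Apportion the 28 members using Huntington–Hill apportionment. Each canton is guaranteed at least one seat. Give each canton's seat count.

A 4, B 6, C 2, D 1, E 6, F 9

With divisor 735: modified quotas A 3.868, B 5.571, C 2.408, D 1.385, E 5.997, F 8.947.
Geometric-mean thresholds: A √(3·4)=3.464, B √(5·6)=5.477, C √(2·3)=2.449, D √(1·2)=1.414, E √(5·6)=5.477, F √(8·9)=8.485.
Each quota rounded against its threshold gives A 4, B 6, C 2, D 1, E 6, F 9 (total 28).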